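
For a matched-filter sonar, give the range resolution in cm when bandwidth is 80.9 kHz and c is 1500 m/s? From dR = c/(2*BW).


dR = c/(2*BW) = 1500 / (2 * 80.9e3) = 0.0093 m = 0.93 cm

0.93 cm


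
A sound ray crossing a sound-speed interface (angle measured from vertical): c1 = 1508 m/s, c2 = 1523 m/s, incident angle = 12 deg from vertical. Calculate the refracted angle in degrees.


sin(theta2) = (c2/c1)*sin(theta1) = (1523/1508)*sin(12 deg) = 0.20998
theta2 = arcsin(0.20998) = 12.12

12.12 deg


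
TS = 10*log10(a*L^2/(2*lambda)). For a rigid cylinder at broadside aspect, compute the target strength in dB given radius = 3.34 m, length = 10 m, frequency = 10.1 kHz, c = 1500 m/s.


lambda = 1500/10100 = 0.14851 m
TS = 10*log10(3.34*10^2/(2*0.14851)) = 30.51

30.51 dB


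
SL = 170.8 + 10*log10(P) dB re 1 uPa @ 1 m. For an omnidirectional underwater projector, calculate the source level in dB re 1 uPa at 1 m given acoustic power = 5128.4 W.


207.9 dB


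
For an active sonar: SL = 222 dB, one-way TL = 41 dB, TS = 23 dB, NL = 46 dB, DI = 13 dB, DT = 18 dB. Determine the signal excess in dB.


112 dB


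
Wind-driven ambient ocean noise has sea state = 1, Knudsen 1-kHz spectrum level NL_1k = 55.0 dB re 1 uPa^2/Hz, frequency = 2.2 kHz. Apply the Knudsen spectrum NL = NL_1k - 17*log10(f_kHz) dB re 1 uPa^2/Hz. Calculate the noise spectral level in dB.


49.18 dB


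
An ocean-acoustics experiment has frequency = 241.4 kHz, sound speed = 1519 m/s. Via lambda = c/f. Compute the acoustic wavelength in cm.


lambda = c/f = 1519 / 241400 = 0.0063 m = 0.63 cm

0.63 cm


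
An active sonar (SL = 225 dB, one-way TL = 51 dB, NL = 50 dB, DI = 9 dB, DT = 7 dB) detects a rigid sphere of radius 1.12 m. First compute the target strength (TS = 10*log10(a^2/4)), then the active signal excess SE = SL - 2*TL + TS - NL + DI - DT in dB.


Step 1: TS = 10*log10(1.12^2/4) = -5.04 dB
Step 2: SE = SL - 2*TL + TS - NL + DI - DT = 225 - 2*51 + (-5.04) - 50 + 9 - 7 = 69.96

69.96 dB


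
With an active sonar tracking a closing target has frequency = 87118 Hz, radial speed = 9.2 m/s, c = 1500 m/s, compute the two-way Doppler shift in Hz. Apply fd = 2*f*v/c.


fd = 2*f*v/c = 2 * 87118 * 9.2 / 1500 = 1068.65

1068.65 Hz


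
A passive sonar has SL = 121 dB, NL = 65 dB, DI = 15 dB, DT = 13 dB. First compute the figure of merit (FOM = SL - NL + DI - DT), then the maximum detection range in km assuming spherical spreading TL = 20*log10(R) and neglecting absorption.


Step 1: FOM = SL - NL + DI - DT = 121 - 65 + 15 - 13 = 58 dB
Step 2: at max range FOM = TL = 20*log10(R), so R = 10^(58/20) = 794.33 m = 0.79 km

0.79 km


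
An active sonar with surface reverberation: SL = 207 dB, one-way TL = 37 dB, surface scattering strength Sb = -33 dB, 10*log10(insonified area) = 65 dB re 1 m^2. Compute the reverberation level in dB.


RL = SL - 2*TL + Sb + 10*log10(A) = 207 - 2*37 + (-33) + 65 = 165

165 dB


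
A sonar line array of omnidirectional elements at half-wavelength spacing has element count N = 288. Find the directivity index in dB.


DI = 10*log10(288) = 24.59

24.59 dB


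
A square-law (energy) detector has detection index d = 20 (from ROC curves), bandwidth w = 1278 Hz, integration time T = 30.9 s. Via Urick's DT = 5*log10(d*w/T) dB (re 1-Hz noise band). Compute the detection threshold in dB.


DT = 5*log10(d*w/T) = 5*log10(20 * 1278 / 30.9) = 5*log10(827.18) = 14.59

14.59 dB


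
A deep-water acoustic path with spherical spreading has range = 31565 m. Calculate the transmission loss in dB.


89.98 dB


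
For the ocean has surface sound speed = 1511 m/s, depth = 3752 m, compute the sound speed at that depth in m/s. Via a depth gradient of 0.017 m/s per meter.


1574.784 m/s


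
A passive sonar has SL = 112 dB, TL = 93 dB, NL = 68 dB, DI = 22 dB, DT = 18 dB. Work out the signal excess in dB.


SE = SL - TL - NL + DI - DT = 112 - 93 - 68 + 22 - 18 = -45

-45 dB


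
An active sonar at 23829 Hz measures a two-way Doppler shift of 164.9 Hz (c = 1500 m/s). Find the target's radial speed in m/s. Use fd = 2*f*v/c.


From fd = 2*f*v/c, v = c*fd/(2*f) = 1500 * 164.9 / (2*23829) = 5.19

5.19 m/s


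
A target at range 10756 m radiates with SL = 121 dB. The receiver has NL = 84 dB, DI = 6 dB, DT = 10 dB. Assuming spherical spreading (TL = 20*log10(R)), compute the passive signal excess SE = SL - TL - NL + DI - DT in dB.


Step 1: TL = 20*log10(10756) = 80.63 dB
Step 2: SE = 121 - 80.63 - 84 + 6 - 10 = -47.63

-47.63 dB


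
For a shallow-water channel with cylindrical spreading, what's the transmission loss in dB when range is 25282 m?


TL = 10*log10(25282) = 44.03

44.03 dB


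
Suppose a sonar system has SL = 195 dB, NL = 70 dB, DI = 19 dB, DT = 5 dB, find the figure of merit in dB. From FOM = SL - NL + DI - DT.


FOM = SL - NL + DI - DT = 195 - 70 + 19 - 5 = 139

139 dB


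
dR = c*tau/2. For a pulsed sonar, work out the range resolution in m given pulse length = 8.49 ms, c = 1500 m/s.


dR = c*tau/2 = 1500 * 8.49e-3 / 2 = 6.3675

6.3675 m


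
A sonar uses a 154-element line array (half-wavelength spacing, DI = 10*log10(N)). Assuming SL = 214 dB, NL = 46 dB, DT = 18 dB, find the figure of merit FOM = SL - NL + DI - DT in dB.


Step 1: DI = 10*log10(154) = 21.88 dB
Step 2: FOM = SL - NL + DI - DT = 214 - 46 + 21.88 - 18 = 171.88

171.88 dB


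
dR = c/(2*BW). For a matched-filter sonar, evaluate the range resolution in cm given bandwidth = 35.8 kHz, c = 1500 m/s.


dR = c/(2*BW) = 1500 / (2 * 35.8e3) = 0.0209 m = 2.09 cm

2.09 cm


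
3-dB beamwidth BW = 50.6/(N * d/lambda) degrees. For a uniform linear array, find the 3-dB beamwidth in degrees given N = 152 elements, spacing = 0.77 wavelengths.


0.43 deg


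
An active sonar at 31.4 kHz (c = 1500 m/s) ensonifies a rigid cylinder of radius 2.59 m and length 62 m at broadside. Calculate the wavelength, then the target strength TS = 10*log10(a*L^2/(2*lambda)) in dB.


Step 1: lambda = c/f = 1500/31400 = 0.04777 m
Step 2: TS = 10*log10(a*L^2/(2*lambda)) = 10*log10(2.59*62^2/(2*0.04777)) = 50.18

50.18 dB


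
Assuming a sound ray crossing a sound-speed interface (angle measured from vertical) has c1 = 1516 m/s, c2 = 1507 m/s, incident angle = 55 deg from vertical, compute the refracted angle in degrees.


sin(theta2) = (c2/c1)*sin(theta1) = (1507/1516)*sin(55 deg) = 0.81429
theta2 = arcsin(0.81429) = 54.52

54.52 deg


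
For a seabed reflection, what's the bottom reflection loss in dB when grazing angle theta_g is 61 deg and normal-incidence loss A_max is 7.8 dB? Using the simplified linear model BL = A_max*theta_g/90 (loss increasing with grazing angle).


5.29 dB


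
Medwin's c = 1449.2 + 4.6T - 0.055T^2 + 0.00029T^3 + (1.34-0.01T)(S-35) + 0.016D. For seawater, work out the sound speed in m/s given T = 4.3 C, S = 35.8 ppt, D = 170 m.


c = 1449.2 + 4.6*4.3 - 0.055*4.3^2 + 0.00029*4.3^3 + (1.34 - 0.01*4.3)*(35.8 - 35) + 0.016*170 = 1471.74

1471.74 m/s


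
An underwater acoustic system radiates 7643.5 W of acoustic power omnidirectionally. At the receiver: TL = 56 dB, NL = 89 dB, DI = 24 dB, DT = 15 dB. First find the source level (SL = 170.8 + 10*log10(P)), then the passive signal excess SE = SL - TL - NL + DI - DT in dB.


Step 1: SL = 170.8 + 10*log10(7643.5) = 209.63 dB
Step 2: SE = SL - TL - NL + DI - DT = 209.63 - 56 - 89 + 24 - 15 = 73.63

73.63 dB


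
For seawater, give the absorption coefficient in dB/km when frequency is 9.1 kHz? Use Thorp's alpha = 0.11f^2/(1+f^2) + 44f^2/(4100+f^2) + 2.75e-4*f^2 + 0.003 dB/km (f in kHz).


f^2 = 82.81
alpha = 0.11*82.81/(1+82.81) + 44*82.81/(4100+82.81) + 2.75e-4*82.81 + 0.003 = 1.006

1.006 dB/km


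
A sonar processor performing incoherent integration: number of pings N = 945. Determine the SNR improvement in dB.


14.88 dB


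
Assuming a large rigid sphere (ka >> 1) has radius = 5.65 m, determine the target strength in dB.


TS = 10*log10(5.65^2 / 4) = 10*log10(7.980625) = 9.02

9.02 dB


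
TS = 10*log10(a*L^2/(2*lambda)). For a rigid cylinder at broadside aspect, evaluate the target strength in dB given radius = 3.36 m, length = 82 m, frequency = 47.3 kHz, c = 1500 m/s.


lambda = 1500/47300 = 0.03171 m
TS = 10*log10(3.36*82^2/(2*0.03171)) = 55.52

55.52 dB


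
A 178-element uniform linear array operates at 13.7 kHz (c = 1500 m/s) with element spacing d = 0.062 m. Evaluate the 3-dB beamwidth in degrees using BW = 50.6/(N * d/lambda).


0.5 deg


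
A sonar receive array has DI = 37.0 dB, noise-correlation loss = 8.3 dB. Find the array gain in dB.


28.7 dB


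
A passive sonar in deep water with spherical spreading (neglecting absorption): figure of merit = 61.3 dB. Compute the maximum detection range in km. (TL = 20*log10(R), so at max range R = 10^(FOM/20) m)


At max range FOM = TL, so 20*log10(R) = 61.3
R = 10^(61.3/20) = 1161.45 m = 1.16 km

1.16 km


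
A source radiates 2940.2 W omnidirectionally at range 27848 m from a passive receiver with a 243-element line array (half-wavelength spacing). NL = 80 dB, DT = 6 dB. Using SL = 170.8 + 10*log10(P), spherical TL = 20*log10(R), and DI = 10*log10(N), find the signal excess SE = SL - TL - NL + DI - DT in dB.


54.44 dB


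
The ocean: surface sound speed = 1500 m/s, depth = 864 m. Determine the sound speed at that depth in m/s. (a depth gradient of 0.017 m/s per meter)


c = 1500 + 0.017 * 864 = 1514.688

1514.688 m/s


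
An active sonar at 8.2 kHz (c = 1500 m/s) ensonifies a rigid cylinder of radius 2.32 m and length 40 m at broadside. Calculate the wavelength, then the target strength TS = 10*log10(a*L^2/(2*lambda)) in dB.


Step 1: lambda = c/f = 1500/8200 = 0.18293 m
Step 2: TS = 10*log10(a*L^2/(2*lambda)) = 10*log10(2.32*40^2/(2*0.18293)) = 40.06

40.06 dB


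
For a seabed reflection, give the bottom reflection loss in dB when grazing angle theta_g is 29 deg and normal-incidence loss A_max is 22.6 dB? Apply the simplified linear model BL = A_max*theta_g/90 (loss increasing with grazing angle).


BL = A_max * theta_g / 90 = 22.6 * 29 / 90 = 7.28

7.28 dB


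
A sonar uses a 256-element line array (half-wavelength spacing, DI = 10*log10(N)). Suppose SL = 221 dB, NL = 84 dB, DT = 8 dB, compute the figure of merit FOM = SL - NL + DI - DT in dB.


Step 1: DI = 10*log10(256) = 24.08 dB
Step 2: FOM = SL - NL + DI - DT = 221 - 84 + 24.08 - 8 = 153.08

153.08 dB


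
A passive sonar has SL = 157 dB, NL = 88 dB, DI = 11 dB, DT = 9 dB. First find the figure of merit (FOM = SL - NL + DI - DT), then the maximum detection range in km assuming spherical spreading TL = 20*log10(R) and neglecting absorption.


Step 1: FOM = SL - NL + DI - DT = 157 - 88 + 11 - 9 = 71 dB
Step 2: at max range FOM = TL = 20*log10(R), so R = 10^(71/20) = 3548.13 m = 3.55 km

3.55 km


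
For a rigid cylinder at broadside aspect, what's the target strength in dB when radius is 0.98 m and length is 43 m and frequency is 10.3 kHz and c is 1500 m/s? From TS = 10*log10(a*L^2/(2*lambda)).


lambda = 1500/10300 = 0.14563 m
TS = 10*log10(0.98*43^2/(2*0.14563)) = 37.94

37.94 dB


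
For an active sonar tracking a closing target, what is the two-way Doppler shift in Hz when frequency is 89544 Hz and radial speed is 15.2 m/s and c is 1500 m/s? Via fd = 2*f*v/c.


fd = 2*f*v/c = 2 * 89544 * 15.2 / 1500 = 1814.76

1814.76 Hz


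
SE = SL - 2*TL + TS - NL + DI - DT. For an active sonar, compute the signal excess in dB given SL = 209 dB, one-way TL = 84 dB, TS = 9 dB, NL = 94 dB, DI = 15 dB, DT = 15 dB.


SE = SL - 2*TL + TS - NL + DI - DT = 209 - 2*84 + (9) - 94 + 15 - 15 = -44

-44 dB


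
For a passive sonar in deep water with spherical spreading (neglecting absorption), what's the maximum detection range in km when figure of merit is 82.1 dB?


At max range FOM = TL, so 20*log10(R) = 82.1
R = 10^(82.1/20) = 12735.03 m = 12.74 km

12.74 km


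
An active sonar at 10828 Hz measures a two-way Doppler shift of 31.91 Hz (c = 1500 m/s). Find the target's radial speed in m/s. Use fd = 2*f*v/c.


From fd = 2*f*v/c, v = c*fd/(2*f) = 1500 * 31.91 / (2*10828) = 2.21

2.21 m/s


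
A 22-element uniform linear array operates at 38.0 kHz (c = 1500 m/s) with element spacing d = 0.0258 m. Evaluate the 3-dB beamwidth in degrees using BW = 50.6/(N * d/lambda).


Step 1: lambda = 1500/38000 = 0.03947 m
Step 2: d/lambda = 0.0258/0.03947 = 0.6537
Step 3: BW = 50.6/(N * d/lambda) = 50.6/(22 * 0.6537) = 3.52

3.52 deg


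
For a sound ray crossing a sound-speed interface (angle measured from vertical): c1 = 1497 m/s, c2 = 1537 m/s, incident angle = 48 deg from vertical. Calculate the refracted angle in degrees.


sin(theta2) = (c2/c1)*sin(theta1) = (1537/1497)*sin(48 deg) = 0.763
theta2 = arcsin(0.763) = 49.73

49.73 deg


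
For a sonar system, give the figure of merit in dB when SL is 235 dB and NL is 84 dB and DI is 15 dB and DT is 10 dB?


FOM = SL - NL + DI - DT = 235 - 84 + 15 - 10 = 156

156 dB


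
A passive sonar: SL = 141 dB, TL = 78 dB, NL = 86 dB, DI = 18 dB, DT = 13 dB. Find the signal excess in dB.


SE = SL - TL - NL + DI - DT = 141 - 78 - 86 + 18 - 13 = -18

-18 dB


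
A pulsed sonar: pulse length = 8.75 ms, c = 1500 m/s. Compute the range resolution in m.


6.5625 m


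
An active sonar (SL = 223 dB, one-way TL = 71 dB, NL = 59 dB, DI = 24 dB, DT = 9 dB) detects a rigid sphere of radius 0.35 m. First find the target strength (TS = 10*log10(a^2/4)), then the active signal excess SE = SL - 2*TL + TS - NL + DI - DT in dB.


Step 1: TS = 10*log10(0.35^2/4) = -15.14 dB
Step 2: SE = SL - 2*TL + TS - NL + DI - DT = 223 - 2*71 + (-15.14) - 59 + 24 - 9 = 21.86

21.86 dB


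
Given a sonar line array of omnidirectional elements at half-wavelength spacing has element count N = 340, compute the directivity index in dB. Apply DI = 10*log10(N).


DI = 10*log10(340) = 25.31

25.31 dB


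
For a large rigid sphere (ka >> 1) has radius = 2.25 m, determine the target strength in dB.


TS = 10*log10(2.25^2 / 4) = 10*log10(1.265625) = 1.02

1.02 dB


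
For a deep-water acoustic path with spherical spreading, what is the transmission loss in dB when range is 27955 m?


TL = 20*log10(27955) = 88.93

88.93 dB


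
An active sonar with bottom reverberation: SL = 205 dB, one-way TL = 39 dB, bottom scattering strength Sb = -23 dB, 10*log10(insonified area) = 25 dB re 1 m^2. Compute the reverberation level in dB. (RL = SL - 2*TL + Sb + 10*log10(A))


RL = SL - 2*TL + Sb + 10*log10(A) = 205 - 2*39 + (-23) + 25 = 129

129 dB


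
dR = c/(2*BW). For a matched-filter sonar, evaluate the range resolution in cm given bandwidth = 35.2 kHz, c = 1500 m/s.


dR = c/(2*BW) = 1500 / (2 * 35.2e3) = 0.0213 m = 2.13 cm

2.13 cm


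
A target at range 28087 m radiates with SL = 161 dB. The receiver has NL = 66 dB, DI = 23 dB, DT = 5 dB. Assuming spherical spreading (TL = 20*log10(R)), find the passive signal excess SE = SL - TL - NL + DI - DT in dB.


Step 1: TL = 20*log10(28087) = 88.97 dB
Step 2: SE = 161 - 88.97 - 66 + 23 - 5 = 24.03

24.03 dB


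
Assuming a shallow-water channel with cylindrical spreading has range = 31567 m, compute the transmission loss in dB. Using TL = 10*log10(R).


44.99 dB


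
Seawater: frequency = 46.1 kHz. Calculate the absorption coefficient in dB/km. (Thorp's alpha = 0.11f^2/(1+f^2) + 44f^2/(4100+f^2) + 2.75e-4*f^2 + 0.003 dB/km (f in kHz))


f^2 = 2125.21
alpha = 0.11*2125.21/(1+2125.21) + 44*2125.21/(4100+2125.21) + 2.75e-4*2125.21 + 0.003 = 15.718

15.718 dB/km


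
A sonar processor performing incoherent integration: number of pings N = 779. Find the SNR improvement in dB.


Gain = 5*log10(779) = 14.46

14.46 dB


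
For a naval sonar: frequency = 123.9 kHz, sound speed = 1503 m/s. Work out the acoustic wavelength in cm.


lambda = c/f = 1503 / 123900 = 0.0121 m = 1.21 cm

1.21 cm


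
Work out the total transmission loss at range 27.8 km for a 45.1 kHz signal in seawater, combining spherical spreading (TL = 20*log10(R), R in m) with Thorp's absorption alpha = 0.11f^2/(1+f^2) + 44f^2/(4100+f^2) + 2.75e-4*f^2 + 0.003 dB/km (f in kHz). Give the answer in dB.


513.18 dB


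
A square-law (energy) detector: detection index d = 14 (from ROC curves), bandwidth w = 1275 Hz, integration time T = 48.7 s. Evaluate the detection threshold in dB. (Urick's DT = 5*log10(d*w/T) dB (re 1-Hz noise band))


12.82 dB


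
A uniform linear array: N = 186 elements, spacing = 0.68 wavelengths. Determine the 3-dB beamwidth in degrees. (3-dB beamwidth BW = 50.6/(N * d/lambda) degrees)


BW = 50.6 / (186 * 0.68) = 50.6 / 126.48 = 0.4

0.4 deg


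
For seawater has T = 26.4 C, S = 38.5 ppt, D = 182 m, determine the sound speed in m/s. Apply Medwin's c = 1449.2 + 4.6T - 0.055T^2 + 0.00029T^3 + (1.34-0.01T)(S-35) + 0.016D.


1544.32 m/s


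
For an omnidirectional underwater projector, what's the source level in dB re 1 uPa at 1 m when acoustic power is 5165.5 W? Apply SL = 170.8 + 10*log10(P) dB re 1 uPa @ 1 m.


SL = 170.8 + 10*log10(5165.5) = 170.8 + 37.13 = 207.93

207.93 dB


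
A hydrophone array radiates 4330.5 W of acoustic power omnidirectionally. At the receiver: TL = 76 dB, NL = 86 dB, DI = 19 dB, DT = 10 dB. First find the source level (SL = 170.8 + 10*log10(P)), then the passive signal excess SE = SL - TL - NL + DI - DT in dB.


Step 1: SL = 170.8 + 10*log10(4330.5) = 207.17 dB
Step 2: SE = SL - TL - NL + DI - DT = 207.17 - 76 - 86 + 19 - 10 = 54.17

54.17 dB


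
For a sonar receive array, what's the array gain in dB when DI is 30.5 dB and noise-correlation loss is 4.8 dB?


AG = DI - L_corr = 30.5 - 4.8 = 25.7

25.7 dB


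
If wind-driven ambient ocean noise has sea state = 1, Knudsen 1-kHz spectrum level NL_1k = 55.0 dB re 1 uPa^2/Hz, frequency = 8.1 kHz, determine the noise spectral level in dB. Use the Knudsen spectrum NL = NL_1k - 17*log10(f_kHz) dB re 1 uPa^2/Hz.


NL = NL_1k - 17*log10(f_kHz) = 55.0 - 17*log10(8.1) = 55.0 - (15.44) = 39.56

39.56 dB


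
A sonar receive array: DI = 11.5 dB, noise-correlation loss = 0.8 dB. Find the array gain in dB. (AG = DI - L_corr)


AG = DI - L_corr = 11.5 - 0.8 = 10.7

10.7 dB


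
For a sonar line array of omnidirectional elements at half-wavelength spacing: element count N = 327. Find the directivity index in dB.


25.15 dB


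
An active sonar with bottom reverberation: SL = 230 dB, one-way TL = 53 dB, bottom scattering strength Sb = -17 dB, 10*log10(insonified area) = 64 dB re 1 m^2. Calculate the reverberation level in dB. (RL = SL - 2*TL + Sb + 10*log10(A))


171 dB


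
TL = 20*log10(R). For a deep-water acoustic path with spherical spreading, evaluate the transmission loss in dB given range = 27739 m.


88.86 dB


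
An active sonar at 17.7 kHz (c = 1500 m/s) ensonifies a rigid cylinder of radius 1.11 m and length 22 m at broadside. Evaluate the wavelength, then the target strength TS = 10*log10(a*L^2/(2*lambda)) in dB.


Step 1: lambda = c/f = 1500/17700 = 0.08475 m
Step 2: TS = 10*log10(a*L^2/(2*lambda)) = 10*log10(1.11*22^2/(2*0.08475)) = 35.01

35.01 dB


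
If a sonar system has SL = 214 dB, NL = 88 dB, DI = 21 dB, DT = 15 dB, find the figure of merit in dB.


FOM = SL - NL + DI - DT = 214 - 88 + 21 - 15 = 132

132 dB


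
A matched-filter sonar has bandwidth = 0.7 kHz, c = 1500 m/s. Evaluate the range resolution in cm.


107.14 cm


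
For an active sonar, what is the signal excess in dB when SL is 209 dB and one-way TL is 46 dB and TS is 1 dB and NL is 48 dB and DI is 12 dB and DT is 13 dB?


69 dB


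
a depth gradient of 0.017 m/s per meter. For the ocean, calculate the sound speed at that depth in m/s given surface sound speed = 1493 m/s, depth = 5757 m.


c = 1493 + 0.017 * 5757 = 1590.869

1590.869 m/s


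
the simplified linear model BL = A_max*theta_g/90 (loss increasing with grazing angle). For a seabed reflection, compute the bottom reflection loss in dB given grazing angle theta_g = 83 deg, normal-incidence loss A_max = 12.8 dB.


11.8 dB


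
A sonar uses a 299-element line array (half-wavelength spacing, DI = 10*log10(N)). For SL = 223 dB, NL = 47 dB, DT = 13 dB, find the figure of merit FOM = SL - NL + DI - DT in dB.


Step 1: DI = 10*log10(299) = 24.76 dB
Step 2: FOM = SL - NL + DI - DT = 223 - 47 + 24.76 - 13 = 187.76

187.76 dB


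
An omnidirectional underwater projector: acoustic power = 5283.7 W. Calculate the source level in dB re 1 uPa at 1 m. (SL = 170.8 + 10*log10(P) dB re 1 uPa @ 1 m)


208.03 dB


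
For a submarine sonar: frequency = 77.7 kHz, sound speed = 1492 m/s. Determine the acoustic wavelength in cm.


lambda = c/f = 1492 / 77700 = 0.0192 m = 1.92 cm

1.92 cm


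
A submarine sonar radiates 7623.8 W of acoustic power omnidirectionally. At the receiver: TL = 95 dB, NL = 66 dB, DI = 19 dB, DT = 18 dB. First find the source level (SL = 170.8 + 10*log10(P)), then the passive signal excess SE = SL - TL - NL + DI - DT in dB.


Step 1: SL = 170.8 + 10*log10(7623.8) = 209.62 dB
Step 2: SE = SL - TL - NL + DI - DT = 209.62 - 95 - 66 + 19 - 18 = 49.62

49.62 dB


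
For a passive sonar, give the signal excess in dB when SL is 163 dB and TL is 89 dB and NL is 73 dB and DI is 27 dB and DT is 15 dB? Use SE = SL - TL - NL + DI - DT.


SE = SL - TL - NL + DI - DT = 163 - 89 - 73 + 27 - 15 = 13

13 dB


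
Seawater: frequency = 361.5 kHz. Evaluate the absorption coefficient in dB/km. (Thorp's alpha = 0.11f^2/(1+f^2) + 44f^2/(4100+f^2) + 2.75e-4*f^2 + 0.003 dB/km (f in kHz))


f^2 = 130682.25
alpha = 0.11*130682.25/(1+130682.25) + 44*130682.25/(4100+130682.25) + 2.75e-4*130682.25 + 0.003 = 78.712

78.712 dB/km


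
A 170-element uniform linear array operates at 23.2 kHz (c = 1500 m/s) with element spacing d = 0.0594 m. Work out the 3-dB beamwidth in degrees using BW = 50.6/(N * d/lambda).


Step 1: lambda = 1500/23200 = 0.06466 m
Step 2: d/lambda = 0.0594/0.06466 = 0.9187
Step 3: BW = 50.6/(N * d/lambda) = 50.6/(170 * 0.9187) = 0.32

0.32 deg


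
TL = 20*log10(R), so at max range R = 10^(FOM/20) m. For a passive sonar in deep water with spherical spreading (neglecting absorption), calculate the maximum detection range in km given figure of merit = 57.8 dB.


At max range FOM = TL, so 20*log10(R) = 57.8
R = 10^(57.8/20) = 776.25 m = 0.78 km

0.78 km


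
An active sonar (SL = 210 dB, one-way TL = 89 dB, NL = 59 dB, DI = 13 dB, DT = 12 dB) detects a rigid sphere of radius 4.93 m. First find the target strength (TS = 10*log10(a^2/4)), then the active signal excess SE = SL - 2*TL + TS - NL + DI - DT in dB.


Step 1: TS = 10*log10(4.93^2/4) = 7.84 dB
Step 2: SE = SL - 2*TL + TS - NL + DI - DT = 210 - 2*89 + (7.84) - 59 + 13 - 12 = -18.16

-18.16 dB


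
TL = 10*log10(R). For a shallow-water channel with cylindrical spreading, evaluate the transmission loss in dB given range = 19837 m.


42.97 dB


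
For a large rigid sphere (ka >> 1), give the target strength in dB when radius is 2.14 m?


TS = 10*log10(2.14^2 / 4) = 10*log10(1.1449) = 0.59

0.59 dB


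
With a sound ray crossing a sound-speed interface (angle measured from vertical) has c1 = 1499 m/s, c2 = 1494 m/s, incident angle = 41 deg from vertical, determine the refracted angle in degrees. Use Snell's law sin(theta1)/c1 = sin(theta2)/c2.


sin(theta2) = (c2/c1)*sin(theta1) = (1494/1499)*sin(41 deg) = 0.65387
theta2 = arcsin(0.65387) = 40.83

40.83 deg


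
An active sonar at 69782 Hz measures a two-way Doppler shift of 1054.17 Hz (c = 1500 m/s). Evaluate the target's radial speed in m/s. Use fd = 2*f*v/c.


From fd = 2*f*v/c, v = c*fd/(2*f) = 1500 * 1054.17 / (2*69782) = 11.33

11.33 m/s


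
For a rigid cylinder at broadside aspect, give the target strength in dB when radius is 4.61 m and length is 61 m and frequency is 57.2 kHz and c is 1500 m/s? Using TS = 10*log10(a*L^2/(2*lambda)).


lambda = 1500/57200 = 0.02622 m
TS = 10*log10(4.61*61^2/(2*0.02622)) = 55.15

55.15 dB


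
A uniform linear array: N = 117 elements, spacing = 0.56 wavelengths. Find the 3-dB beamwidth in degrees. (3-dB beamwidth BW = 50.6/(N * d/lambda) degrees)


BW = 50.6 / (117 * 0.56) = 50.6 / 65.52 = 0.77

0.77 deg


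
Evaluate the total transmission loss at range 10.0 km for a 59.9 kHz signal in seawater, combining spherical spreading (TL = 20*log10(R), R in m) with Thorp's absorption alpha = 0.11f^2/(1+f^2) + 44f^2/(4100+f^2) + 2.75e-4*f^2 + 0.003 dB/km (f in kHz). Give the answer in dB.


296.35 dB


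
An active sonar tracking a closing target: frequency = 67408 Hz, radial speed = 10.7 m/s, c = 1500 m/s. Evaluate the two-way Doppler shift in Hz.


961.69 Hz


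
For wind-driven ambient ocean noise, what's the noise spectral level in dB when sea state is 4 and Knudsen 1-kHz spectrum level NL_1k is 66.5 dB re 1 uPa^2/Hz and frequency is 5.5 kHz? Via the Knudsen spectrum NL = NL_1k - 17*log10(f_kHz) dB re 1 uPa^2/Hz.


NL = NL_1k - 17*log10(f_kHz) = 66.5 - 17*log10(5.5) = 66.5 - (12.59) = 53.91

53.91 dB


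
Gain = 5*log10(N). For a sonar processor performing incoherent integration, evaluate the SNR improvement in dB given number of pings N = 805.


Gain = 5*log10(805) = 14.53

14.53 dB


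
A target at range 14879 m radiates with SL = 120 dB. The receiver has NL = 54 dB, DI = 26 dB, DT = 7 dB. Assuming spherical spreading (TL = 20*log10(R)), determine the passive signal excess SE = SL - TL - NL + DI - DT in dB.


Step 1: TL = 20*log10(14879) = 83.45 dB
Step 2: SE = 120 - 83.45 - 54 + 26 - 7 = 1.55

1.55 dB


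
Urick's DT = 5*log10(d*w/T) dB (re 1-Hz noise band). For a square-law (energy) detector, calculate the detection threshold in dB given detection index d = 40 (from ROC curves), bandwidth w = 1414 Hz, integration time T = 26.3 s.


DT = 5*log10(d*w/T) = 5*log10(40 * 1414 / 26.3) = 5*log10(2150.57) = 16.66

16.66 dB


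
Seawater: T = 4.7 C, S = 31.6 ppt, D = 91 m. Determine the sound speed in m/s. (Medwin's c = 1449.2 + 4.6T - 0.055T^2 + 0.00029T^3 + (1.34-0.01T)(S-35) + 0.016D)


c = 1449.2 + 4.6*4.7 - 0.055*4.7^2 + 0.00029*4.7^3 + (1.34 - 0.01*4.7)*(31.6 - 35) + 0.016*91 = 1466.69

1466.69 m/s


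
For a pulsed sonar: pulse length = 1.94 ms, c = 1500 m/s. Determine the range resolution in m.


1.455 m


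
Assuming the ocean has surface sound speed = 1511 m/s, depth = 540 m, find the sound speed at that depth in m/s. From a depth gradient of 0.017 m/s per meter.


c = 1511 + 0.017 * 540 = 1520.18

1520.18 m/s


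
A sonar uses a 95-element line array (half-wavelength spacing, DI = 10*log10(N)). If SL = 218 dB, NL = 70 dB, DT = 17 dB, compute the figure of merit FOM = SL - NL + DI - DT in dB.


Step 1: DI = 10*log10(95) = 19.78 dB
Step 2: FOM = SL - NL + DI - DT = 218 - 70 + 19.78 - 17 = 150.78

150.78 dB


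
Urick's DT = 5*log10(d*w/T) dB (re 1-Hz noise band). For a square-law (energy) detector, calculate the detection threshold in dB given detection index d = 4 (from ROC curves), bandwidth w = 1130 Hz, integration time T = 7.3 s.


13.96 dB


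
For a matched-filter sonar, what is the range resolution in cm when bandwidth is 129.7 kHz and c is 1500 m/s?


dR = c/(2*BW) = 1500 / (2 * 129.7e3) = 0.0058 m = 0.58 cm

0.58 cm


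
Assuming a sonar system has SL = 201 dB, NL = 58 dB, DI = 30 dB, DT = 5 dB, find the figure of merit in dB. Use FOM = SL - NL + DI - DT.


FOM = SL - NL + DI - DT = 201 - 58 + 30 - 5 = 168

168 dB


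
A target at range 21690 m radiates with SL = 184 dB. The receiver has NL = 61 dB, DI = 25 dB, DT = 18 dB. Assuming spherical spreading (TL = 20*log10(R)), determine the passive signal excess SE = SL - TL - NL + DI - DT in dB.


Step 1: TL = 20*log10(21690) = 86.73 dB
Step 2: SE = 184 - 86.73 - 61 + 25 - 18 = 43.27

43.27 dB


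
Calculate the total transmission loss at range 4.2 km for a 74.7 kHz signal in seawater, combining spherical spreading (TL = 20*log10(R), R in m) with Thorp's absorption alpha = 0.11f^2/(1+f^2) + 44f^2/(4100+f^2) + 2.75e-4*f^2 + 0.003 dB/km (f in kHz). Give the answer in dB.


Step 1 (Thorp): alpha = 0.11*5580.09/(1+5580.09) + 44*5580.09/(4100+5580.09) + 2.75e-4*5580.09 + 0.003 = 27.0113 dB/km
Step 2: TL_spread = 20*log10(4200) = 72.46 dB
Step 3: TL_abs = alpha*R = 27.0113 * 4.2 = 113.45 dB
Step 4: TL_total = 72.46 + 113.45 = 185.91

185.91 dB


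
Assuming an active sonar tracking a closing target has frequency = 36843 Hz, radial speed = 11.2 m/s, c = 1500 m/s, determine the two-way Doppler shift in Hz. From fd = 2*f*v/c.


550.19 Hz


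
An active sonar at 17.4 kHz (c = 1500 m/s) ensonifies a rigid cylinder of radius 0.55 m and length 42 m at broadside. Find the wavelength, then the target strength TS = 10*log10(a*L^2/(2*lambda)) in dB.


Step 1: lambda = c/f = 1500/17400 = 0.08621 m
Step 2: TS = 10*log10(a*L^2/(2*lambda)) = 10*log10(0.55*42^2/(2*0.08621)) = 37.5

37.5 dB


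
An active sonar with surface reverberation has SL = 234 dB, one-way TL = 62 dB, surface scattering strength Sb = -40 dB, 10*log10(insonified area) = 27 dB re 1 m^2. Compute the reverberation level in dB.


97 dB


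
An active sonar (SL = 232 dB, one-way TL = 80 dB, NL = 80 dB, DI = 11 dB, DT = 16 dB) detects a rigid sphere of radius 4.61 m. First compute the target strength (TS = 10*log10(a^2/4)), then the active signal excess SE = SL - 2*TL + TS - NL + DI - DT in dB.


Step 1: TS = 10*log10(4.61^2/4) = 7.25 dB
Step 2: SE = SL - 2*TL + TS - NL + DI - DT = 232 - 2*80 + (7.25) - 80 + 11 - 16 = -5.75

-5.75 dB


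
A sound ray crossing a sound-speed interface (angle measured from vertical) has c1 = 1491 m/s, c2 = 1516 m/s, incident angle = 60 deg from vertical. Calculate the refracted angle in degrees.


sin(theta2) = (c2/c1)*sin(theta1) = (1516/1491)*sin(60 deg) = 0.88055
theta2 = arcsin(0.88055) = 61.71

61.71 deg


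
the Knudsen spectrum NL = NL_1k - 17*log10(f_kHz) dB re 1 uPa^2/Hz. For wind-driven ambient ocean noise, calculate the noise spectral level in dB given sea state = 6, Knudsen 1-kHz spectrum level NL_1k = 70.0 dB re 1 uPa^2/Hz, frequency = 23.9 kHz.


NL = NL_1k - 17*log10(f_kHz) = 70.0 - 17*log10(23.9) = 70.0 - (23.43) = 46.57

46.57 dB


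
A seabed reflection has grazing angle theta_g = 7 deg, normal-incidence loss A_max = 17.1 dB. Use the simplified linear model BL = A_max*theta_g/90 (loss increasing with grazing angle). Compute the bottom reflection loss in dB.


1.33 dB


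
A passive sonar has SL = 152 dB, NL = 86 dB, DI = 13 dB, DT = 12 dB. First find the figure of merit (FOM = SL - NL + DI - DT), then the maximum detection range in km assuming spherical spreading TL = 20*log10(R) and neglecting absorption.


Step 1: FOM = SL - NL + DI - DT = 152 - 86 + 13 - 12 = 67 dB
Step 2: at max range FOM = TL = 20*log10(R), so R = 10^(67/20) = 2238.72 m = 2.24 km

2.24 km


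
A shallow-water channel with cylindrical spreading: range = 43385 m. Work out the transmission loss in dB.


TL = 10*log10(43385) = 46.37

46.37 dB


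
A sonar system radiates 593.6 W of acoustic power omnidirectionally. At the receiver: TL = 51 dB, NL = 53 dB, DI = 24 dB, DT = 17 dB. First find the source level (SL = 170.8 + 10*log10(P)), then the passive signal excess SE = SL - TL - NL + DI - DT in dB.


Step 1: SL = 170.8 + 10*log10(593.6) = 198.53 dB
Step 2: SE = SL - TL - NL + DI - DT = 198.53 - 51 - 53 + 24 - 17 = 101.53

101.53 dB


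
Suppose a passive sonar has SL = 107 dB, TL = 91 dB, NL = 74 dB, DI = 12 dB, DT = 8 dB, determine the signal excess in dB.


SE = SL - TL - NL + DI - DT = 107 - 91 - 74 + 12 - 8 = -54

-54 dB


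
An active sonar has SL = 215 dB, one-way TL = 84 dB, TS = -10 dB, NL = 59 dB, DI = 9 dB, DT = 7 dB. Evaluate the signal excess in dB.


SE = SL - 2*TL + TS - NL + DI - DT = 215 - 2*84 + (-10) - 59 + 9 - 7 = -20

-20 dB


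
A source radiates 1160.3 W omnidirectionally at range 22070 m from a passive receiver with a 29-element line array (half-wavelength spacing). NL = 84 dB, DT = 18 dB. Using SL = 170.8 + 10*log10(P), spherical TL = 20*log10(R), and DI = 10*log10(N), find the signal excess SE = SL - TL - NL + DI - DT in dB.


27.19 dB


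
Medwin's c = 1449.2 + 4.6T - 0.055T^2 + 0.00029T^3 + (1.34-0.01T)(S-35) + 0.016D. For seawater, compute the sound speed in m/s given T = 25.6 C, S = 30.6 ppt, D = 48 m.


1531.78 m/s


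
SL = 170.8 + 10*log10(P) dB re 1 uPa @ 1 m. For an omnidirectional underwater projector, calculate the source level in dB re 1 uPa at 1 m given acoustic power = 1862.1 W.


SL = 170.8 + 10*log10(1862.1) = 170.8 + 32.7 = 203.5

203.5 dB


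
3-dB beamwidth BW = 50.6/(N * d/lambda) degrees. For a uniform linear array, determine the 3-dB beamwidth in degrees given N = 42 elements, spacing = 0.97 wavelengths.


BW = 50.6 / (42 * 0.97) = 50.6 / 40.74 = 1.24

1.24 deg


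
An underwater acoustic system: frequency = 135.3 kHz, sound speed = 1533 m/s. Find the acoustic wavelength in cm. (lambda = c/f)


1.13 cm


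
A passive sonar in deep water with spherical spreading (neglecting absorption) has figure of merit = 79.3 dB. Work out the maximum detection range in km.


9.23 km


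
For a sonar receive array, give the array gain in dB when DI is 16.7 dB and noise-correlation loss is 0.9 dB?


AG = DI - L_corr = 16.7 - 0.9 = 15.8

15.8 dB


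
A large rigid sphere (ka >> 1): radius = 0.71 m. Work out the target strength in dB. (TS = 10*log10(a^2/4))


TS = 10*log10(0.71^2 / 4) = 10*log10(0.126025) = -9.0

-9.0 dB


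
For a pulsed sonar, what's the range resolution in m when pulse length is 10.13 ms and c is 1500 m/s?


7.5975 m


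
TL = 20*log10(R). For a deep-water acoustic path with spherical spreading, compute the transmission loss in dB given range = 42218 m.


TL = 20*log10(42218) = 92.51

92.51 dB


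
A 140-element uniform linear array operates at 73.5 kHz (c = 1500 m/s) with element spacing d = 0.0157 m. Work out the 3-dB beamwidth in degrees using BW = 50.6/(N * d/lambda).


0.47 deg


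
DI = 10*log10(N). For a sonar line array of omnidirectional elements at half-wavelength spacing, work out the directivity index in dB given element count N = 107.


DI = 10*log10(107) = 20.29

20.29 dB


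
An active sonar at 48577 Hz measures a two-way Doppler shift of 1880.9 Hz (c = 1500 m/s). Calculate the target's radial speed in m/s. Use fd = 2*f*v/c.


From fd = 2*f*v/c, v = c*fd/(2*f) = 1500 * 1880.9 / (2*48577) = 29.04

29.04 m/s


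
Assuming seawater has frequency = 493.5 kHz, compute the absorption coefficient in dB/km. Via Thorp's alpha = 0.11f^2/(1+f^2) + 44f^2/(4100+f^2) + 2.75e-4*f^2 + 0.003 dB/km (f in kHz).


f^2 = 243542.25
alpha = 0.11*243542.25/(1+243542.25) + 44*243542.25/(4100+243542.25) + 2.75e-4*243542.25 + 0.003 = 110.359

110.359 dB/km


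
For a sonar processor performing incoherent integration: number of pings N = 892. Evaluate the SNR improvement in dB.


14.75 dB


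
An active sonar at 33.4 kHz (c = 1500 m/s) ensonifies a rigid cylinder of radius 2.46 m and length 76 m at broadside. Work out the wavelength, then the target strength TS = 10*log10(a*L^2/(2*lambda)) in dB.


Step 1: lambda = c/f = 1500/33400 = 0.04491 m
Step 2: TS = 10*log10(a*L^2/(2*lambda)) = 10*log10(2.46*76^2/(2*0.04491)) = 51.99

51.99 dB


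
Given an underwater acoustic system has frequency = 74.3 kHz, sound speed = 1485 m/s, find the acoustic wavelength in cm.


2.0 cm


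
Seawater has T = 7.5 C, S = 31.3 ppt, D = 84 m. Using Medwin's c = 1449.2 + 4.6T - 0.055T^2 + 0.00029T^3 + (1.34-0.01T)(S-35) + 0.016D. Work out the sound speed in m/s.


c = 1449.2 + 4.6*7.5 - 0.055*7.5^2 + 0.00029*7.5^3 + (1.34 - 0.01*7.5)*(31.3 - 35) + 0.016*84 = 1477.39

1477.39 m/s


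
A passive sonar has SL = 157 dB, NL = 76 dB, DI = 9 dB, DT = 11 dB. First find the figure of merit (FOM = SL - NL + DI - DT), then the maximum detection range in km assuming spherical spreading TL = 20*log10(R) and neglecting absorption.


Step 1: FOM = SL - NL + DI - DT = 157 - 76 + 9 - 11 = 79 dB
Step 2: at max range FOM = TL = 20*log10(R), so R = 10^(79/20) = 8912.51 m = 8.91 km

8.91 km


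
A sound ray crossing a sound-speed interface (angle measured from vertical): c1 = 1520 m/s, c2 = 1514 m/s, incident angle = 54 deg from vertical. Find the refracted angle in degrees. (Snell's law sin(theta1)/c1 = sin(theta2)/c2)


53.69 deg


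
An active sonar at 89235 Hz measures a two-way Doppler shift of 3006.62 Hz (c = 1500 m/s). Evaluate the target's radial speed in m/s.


From fd = 2*f*v/c, v = c*fd/(2*f) = 1500 * 3006.62 / (2*89235) = 25.27

25.27 m/s


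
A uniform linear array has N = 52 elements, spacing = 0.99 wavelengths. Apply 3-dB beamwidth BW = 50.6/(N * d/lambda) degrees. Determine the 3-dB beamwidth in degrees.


0.98 deg


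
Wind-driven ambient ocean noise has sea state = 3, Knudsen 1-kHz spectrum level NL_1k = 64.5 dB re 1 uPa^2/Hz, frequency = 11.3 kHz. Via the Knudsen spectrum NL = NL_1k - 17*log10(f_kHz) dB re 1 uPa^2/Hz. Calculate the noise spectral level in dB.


NL = NL_1k - 17*log10(f_kHz) = 64.5 - 17*log10(11.3) = 64.5 - (17.9) = 46.6

46.6 dB


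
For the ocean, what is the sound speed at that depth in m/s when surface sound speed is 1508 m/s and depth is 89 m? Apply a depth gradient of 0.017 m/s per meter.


c = 1508 + 0.017 * 89 = 1509.513

1509.513 m/s


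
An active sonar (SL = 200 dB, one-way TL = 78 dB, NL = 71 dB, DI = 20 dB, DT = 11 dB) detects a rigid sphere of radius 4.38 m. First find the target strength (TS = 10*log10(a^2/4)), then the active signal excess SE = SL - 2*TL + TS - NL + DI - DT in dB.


Step 1: TS = 10*log10(4.38^2/4) = 6.81 dB
Step 2: SE = SL - 2*TL + TS - NL + DI - DT = 200 - 2*78 + (6.81) - 71 + 20 - 11 = -11.19

-11.19 dB


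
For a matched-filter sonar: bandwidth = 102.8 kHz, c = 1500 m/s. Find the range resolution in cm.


dR = c/(2*BW) = 1500 / (2 * 102.8e3) = 0.0073 m = 0.73 cm

0.73 cm


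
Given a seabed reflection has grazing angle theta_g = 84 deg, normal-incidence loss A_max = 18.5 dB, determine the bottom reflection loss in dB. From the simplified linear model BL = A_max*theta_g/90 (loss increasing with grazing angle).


17.27 dB


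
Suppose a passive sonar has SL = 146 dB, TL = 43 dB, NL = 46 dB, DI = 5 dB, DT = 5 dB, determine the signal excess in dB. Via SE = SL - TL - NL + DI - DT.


SE = SL - TL - NL + DI - DT = 146 - 43 - 46 + 5 - 5 = 57

57 dB


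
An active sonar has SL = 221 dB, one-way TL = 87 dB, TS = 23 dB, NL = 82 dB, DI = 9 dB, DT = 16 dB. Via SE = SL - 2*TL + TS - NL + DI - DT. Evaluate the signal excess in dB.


-19 dB


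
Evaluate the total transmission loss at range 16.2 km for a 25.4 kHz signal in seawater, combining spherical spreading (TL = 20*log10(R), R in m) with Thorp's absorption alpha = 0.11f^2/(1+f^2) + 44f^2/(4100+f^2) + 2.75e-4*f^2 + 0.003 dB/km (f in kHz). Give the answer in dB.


Step 1 (Thorp): alpha = 0.11*645.16/(1+645.16) + 44*645.16/(4100+645.16) + 2.75e-4*645.16 + 0.003 = 6.2726 dB/km
Step 2: TL_spread = 20*log10(16200) = 84.19 dB
Step 3: TL_abs = alpha*R = 6.2726 * 16.2 = 101.62 dB
Step 4: TL_total = 84.19 + 101.62 = 185.81

185.81 dB


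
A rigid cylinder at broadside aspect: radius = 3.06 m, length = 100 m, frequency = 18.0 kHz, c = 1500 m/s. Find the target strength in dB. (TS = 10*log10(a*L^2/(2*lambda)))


52.64 dB


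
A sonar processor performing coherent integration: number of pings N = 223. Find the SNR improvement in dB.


23.48 dB


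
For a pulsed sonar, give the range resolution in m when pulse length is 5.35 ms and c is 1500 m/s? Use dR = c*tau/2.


dR = c*tau/2 = 1500 * 5.35e-3 / 2 = 4.0125

4.0125 m
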